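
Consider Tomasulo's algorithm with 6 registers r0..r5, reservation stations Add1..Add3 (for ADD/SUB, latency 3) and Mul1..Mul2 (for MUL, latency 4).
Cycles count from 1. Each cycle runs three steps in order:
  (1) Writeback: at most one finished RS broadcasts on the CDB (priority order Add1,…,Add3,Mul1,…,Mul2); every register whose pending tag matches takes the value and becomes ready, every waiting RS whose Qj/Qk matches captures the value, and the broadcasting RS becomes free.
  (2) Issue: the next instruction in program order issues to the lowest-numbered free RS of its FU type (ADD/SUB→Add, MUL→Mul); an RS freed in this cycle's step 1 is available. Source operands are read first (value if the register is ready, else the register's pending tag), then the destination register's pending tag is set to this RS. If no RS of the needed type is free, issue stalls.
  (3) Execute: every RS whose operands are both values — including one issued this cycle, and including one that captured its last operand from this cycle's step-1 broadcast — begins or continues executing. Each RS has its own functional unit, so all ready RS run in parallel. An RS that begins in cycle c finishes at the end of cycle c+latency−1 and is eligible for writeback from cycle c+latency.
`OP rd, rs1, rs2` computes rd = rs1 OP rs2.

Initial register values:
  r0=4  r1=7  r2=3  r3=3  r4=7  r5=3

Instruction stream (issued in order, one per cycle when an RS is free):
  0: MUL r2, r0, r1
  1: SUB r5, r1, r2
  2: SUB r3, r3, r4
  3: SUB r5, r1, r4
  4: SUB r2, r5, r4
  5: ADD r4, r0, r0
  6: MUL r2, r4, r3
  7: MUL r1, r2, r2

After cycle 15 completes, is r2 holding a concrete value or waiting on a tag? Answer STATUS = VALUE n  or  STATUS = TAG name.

  c1: issue MUL r2<-Mul1  regs: r0:4,r1:7,r2:Mul1,r3:3,r4:7,r5:3
  c2: issue SUB r5<-Add1  regs: r0:4,r1:7,r2:Mul1,r3:3,r4:7,r5:Add1
  c3: issue SUB r3<-Add2  regs: r0:4,r1:7,r2:Mul1,r3:Add2,r4:7,r5:Add1
  c4: issue SUB r5<-Add3  regs: r0:4,r1:7,r2:Mul1,r3:Add2,r4:7,r5:Add3
  c5: CDB Mul1=28; stall  regs: r0:4,r1:7,r2:28,r3:Add2,r4:7,r5:Add3
  c6: CDB Add2=-4; issue SUB r2<-Add2  regs: r0:4,r1:7,r2:Add2,r3:-4,r4:7,r5:Add3
  c7: CDB Add3=0; issue ADD r4<-Add3  regs: r0:4,r1:7,r2:Add2,r3:-4,r4:Add3,r5:0
  c8: CDB Add1=-21; issue MUL r2<-Mul1  regs: r0:4,r1:7,r2:Mul1,r3:-4,r4:Add3,r5:0
  c9: issue MUL r1<-Mul2  regs: r0:4,r1:Mul2,r2:Mul1,r3:-4,r4:Add3,r5:0
  c10: CDB Add2=-7  regs: r0:4,r1:Mul2,r2:Mul1,r3:-4,r4:Add3,r5:0
  c11: CDB Add3=8  regs: r0:4,r1:Mul2,r2:Mul1,r3:-4,r4:8,r5:0
  c12: -  regs: r0:4,r1:Mul2,r2:Mul1,r3:-4,r4:8,r5:0
  c13: -  regs: r0:4,r1:Mul2,r2:Mul1,r3:-4,r4:8,r5:0
  c14: -  regs: r0:4,r1:Mul2,r2:Mul1,r3:-4,r4:8,r5:0
  c15: CDB Mul1=-32  regs: r0:4,r1:Mul2,r2:-32,r3:-4,r4:8,r5:0

STATUS = VALUE -32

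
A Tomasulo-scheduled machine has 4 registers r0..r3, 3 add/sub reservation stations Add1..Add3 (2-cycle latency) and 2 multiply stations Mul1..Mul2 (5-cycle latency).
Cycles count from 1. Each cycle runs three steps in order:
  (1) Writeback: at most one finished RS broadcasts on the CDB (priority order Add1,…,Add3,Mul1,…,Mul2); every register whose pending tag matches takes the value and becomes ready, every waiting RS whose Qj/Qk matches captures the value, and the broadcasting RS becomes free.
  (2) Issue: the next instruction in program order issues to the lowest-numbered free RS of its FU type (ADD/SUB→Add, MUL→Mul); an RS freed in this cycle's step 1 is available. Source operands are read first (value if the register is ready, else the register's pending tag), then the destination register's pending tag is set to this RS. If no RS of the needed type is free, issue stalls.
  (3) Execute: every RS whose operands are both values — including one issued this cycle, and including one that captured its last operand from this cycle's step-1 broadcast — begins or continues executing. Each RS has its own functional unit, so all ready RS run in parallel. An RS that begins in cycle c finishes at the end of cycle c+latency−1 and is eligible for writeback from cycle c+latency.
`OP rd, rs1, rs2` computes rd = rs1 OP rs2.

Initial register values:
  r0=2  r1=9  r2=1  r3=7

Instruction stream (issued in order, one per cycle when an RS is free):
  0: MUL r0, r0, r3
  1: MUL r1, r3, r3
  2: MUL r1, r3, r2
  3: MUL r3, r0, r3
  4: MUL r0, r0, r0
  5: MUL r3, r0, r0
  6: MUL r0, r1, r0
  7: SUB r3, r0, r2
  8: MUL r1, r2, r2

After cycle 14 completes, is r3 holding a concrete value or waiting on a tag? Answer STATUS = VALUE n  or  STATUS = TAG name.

STATUS = TAG Mul2

  c1: issue MUL r0<-Mul1  regs: r0:Mul1,r1:9,r2:1,r3:7
  c2: issue MUL r1<-Mul2  regs: r0:Mul1,r1:Mul2,r2:1,r3:7
  c3: stall  regs: r0:Mul1,r1:Mul2,r2:1,r3:7
  c4: stall  regs: r0:Mul1,r1:Mul2,r2:1,r3:7
  c5: stall  regs: r0:Mul1,r1:Mul2,r2:1,r3:7
  c6: CDB Mul1=14; issue MUL r1<-Mul1  regs: r0:14,r1:Mul1,r2:1,r3:7
  c7: CDB Mul2=49; issue MUL r3<-Mul2  regs: r0:14,r1:Mul1,r2:1,r3:Mul2
  c8: stall  regs: r0:14,r1:Mul1,r2:1,r3:Mul2
  c9: stall  regs: r0:14,r1:Mul1,r2:1,r3:Mul2
  c10: stall  regs: r0:14,r1:Mul1,r2:1,r3:Mul2
  c11: CDB Mul1=7; issue MUL r0<-Mul1  regs: r0:Mul1,r1:7,r2:1,r3:Mul2
  c12: CDB Mul2=98; issue MUL r3<-Mul2  regs: r0:Mul1,r1:7,r2:1,r3:Mul2
  c13: stall  regs: r0:Mul1,r1:7,r2:1,r3:Mul2
  c14: stall  regs: r0:Mul1,r1:7,r2:1,r3:Mul2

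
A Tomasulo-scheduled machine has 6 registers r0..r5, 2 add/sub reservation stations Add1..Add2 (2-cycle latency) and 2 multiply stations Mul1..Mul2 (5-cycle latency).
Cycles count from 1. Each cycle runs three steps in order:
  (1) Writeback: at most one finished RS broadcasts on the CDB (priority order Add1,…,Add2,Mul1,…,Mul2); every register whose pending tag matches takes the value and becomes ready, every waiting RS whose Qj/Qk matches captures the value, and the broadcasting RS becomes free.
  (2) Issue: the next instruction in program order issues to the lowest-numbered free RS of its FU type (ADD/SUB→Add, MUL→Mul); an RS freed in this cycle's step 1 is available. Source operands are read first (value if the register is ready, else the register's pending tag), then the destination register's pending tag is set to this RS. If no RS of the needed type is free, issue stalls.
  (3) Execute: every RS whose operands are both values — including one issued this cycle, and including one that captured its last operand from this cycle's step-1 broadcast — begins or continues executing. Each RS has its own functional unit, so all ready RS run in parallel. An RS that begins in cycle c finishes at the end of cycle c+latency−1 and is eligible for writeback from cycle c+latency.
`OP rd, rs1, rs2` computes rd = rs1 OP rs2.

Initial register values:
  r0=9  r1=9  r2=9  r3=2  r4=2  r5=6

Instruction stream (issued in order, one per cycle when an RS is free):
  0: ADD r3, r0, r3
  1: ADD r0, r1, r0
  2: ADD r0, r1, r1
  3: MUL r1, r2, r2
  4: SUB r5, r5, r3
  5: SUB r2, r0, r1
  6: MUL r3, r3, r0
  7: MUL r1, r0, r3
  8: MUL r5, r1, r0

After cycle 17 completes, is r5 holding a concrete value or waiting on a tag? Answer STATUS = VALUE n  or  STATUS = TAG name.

c1: issue ADD r3<-Add1 | r0:9,r1:9,r2:9,r3:Add1,r4:2,r5:6
c2: issue ADD r0<-Add2 | r0:Add2,r1:9,r2:9,r3:Add1,r4:2,r5:6
c3: CDB Add1=11; issue ADD r0<-Add1 | r0:Add1,r1:9,r2:9,r3:11,r4:2,r5:6
c4: CDB Add2=18; issue MUL r1<-Mul1 | r0:Add1,r1:Mul1,r2:9,r3:11,r4:2,r5:6
c5: CDB Add1=18; issue SUB r5<-Add1 | r0:18,r1:Mul1,r2:9,r3:11,r4:2,r5:Add1
c6: issue SUB r2<-Add2 | r0:18,r1:Mul1,r2:Add2,r3:11,r4:2,r5:Add1
c7: CDB Add1=-5; issue MUL r3<-Mul2 | r0:18,r1:Mul1,r2:Add2,r3:Mul2,r4:2,r5:-5
c8: stall | r0:18,r1:Mul1,r2:Add2,r3:Mul2,r4:2,r5:-5
c9: CDB Mul1=81; issue MUL r1<-Mul1 | r0:18,r1:Mul1,r2:Add2,r3:Mul2,r4:2,r5:-5
c10: stall | r0:18,r1:Mul1,r2:Add2,r3:Mul2,r4:2,r5:-5
c11: CDB Add2=-63; stall | r0:18,r1:Mul1,r2:-63,r3:Mul2,r4:2,r5:-5
c12: CDB Mul2=198; issue MUL r5<-Mul2 | r0:18,r1:Mul1,r2:-63,r3:198,r4:2,r5:Mul2
c13: - | r0:18,r1:Mul1,r2:-63,r3:198,r4:2,r5:Mul2
c14: - | r0:18,r1:Mul1,r2:-63,r3:198,r4:2,r5:Mul2
c15: - | r0:18,r1:Mul1,r2:-63,r3:198,r4:2,r5:Mul2
c16: - | r0:18,r1:Mul1,r2:-63,r3:198,r4:2,r5:Mul2
c17: CDB Mul1=3564 | r0:18,r1:3564,r2:-63,r3:198,r4:2,r5:Mul2

STATUS = TAG Mul2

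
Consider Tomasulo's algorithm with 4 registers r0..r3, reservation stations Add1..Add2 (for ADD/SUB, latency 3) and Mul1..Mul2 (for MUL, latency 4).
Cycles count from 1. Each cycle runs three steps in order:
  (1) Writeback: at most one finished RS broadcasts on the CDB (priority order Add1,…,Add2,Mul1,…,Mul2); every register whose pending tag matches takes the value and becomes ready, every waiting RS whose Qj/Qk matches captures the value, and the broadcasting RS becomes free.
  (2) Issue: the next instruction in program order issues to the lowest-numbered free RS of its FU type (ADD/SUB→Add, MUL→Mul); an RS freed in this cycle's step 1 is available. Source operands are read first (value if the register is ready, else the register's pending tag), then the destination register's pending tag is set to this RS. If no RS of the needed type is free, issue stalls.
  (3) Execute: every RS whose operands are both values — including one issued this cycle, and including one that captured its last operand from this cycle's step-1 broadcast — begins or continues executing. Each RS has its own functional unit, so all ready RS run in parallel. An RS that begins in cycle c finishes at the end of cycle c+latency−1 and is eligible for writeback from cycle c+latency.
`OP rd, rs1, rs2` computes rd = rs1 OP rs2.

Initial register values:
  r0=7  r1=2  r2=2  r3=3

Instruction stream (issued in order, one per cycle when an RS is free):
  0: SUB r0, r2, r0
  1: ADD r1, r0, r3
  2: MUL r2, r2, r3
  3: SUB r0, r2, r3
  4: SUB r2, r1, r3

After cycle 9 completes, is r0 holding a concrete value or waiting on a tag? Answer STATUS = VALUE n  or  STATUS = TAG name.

cycle 1: issue SUB r0<-Add1 // r0:Add1,r1:2,r2:2,r3:3
cycle 2: issue ADD r1<-Add2 // r0:Add1,r1:Add2,r2:2,r3:3
cycle 3: issue MUL r2<-Mul1 // r0:Add1,r1:Add2,r2:Mul1,r3:3
cycle 4: CDB Add1=-5; issue SUB r0<-Add1 // r0:Add1,r1:Add2,r2:Mul1,r3:3
cycle 5: stall // r0:Add1,r1:Add2,r2:Mul1,r3:3
cycle 6: stall // r0:Add1,r1:Add2,r2:Mul1,r3:3
cycle 7: CDB Add2=-2; issue SUB r2<-Add2 // r0:Add1,r1:-2,r2:Add2,r3:3
cycle 8: CDB Mul1=6 // r0:Add1,r1:-2,r2:Add2,r3:3
cycle 9: - // r0:Add1,r1:-2,r2:Add2,r3:3

STATUS = TAG Add1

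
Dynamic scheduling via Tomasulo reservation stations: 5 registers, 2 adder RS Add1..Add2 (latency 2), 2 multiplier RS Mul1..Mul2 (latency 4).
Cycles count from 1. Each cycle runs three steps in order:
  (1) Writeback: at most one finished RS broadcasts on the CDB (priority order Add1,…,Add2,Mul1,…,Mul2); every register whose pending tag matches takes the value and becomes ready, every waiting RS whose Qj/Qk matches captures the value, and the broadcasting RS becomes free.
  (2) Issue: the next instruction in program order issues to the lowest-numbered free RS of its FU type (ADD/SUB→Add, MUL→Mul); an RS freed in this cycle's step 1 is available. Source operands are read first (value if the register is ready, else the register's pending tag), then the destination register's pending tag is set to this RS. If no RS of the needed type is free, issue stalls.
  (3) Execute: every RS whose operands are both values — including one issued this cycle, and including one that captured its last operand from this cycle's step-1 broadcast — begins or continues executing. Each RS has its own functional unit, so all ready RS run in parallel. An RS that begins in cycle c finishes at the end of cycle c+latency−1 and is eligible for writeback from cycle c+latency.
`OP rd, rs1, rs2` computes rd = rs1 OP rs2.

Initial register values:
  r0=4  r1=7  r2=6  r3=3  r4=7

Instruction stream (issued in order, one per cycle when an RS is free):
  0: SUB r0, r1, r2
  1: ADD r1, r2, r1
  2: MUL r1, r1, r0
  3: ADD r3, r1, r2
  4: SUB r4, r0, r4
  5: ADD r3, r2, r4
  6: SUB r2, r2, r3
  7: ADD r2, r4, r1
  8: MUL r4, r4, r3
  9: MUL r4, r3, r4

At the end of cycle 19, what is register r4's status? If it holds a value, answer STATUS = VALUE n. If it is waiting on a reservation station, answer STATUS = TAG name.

cycle 1: issue SUB r0<-Add1 // r0:Add1,r1:7,r2:6,r3:3,r4:7
cycle 2: issue ADD r1<-Add2 // r0:Add1,r1:Add2,r2:6,r3:3,r4:7
cycle 3: CDB Add1=1; issue MUL r1<-Mul1 // r0:1,r1:Mul1,r2:6,r3:3,r4:7
cycle 4: CDB Add2=13; issue ADD r3<-Add1 // r0:1,r1:Mul1,r2:6,r3:Add1,r4:7
cycle 5: issue SUB r4<-Add2 // r0:1,r1:Mul1,r2:6,r3:Add1,r4:Add2
cycle 6: stall // r0:1,r1:Mul1,r2:6,r3:Add1,r4:Add2
cycle 7: CDB Add2=-6; issue ADD r3<-Add2 // r0:1,r1:Mul1,r2:6,r3:Add2,r4:-6
cycle 8: CDB Mul1=13; stall // r0:1,r1:13,r2:6,r3:Add2,r4:-6
cycle 9: CDB Add2=0; issue SUB r2<-Add2 // r0:1,r1:13,r2:Add2,r3:0,r4:-6
cycle 10: CDB Add1=19; issue ADD r2<-Add1 // r0:1,r1:13,r2:Add1,r3:0,r4:-6
cycle 11: CDB Add2=6; issue MUL r4<-Mul1 // r0:1,r1:13,r2:Add1,r3:0,r4:Mul1
cycle 12: CDB Add1=7; issue MUL r4<-Mul2 // r0:1,r1:13,r2:7,r3:0,r4:Mul2
cycle 13: - // r0:1,r1:13,r2:7,r3:0,r4:Mul2
cycle 14: - // r0:1,r1:13,r2:7,r3:0,r4:Mul2
cycle 15: CDB Mul1=0 // r0:1,r1:13,r2:7,r3:0,r4:Mul2
cycle 16: - // r0:1,r1:13,r2:7,r3:0,r4:Mul2
cycle 17: - // r0:1,r1:13,r2:7,r3:0,r4:Mul2
cycle 18: - // r0:1,r1:13,r2:7,r3:0,r4:Mul2
cycle 19: CDB Mul2=0 // r0:1,r1:13,r2:7,r3:0,r4:0

STATUS = VALUE 0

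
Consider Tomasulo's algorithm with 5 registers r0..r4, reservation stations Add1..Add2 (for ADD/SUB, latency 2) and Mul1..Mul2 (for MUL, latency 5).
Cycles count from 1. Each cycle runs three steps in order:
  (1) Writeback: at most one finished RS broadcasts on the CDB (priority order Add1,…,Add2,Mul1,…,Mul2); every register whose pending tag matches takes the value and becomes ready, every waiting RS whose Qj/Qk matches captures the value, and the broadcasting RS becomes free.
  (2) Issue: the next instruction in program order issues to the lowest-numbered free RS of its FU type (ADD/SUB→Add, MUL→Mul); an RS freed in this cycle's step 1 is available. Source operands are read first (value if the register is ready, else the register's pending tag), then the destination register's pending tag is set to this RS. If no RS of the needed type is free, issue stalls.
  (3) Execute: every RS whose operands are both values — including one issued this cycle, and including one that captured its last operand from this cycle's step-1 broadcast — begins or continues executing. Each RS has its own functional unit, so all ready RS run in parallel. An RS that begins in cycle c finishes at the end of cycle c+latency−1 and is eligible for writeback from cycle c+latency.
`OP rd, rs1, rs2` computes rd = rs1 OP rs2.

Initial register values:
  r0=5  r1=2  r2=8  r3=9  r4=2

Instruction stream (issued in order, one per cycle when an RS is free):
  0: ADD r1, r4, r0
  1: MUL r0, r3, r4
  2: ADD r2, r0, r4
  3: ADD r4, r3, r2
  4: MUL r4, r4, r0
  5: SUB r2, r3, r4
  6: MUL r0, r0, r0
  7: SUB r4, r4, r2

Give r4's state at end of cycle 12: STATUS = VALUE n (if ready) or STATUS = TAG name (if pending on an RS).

cycle 1: issue ADD r1<-Add1 // r0:5,r1:Add1,r2:8,r3:9,r4:2
cycle 2: issue MUL r0<-Mul1 // r0:Mul1,r1:Add1,r2:8,r3:9,r4:2
cycle 3: CDB Add1=7; issue ADD r2<-Add1 // r0:Mul1,r1:7,r2:Add1,r3:9,r4:2
cycle 4: issue ADD r4<-Add2 // r0:Mul1,r1:7,r2:Add1,r3:9,r4:Add2
cycle 5: issue MUL r4<-Mul2 // r0:Mul1,r1:7,r2:Add1,r3:9,r4:Mul2
cycle 6: stall // r0:Mul1,r1:7,r2:Add1,r3:9,r4:Mul2
cycle 7: CDB Mul1=18; stall // r0:18,r1:7,r2:Add1,r3:9,r4:Mul2
cycle 8: stall // r0:18,r1:7,r2:Add1,r3:9,r4:Mul2
cycle 9: CDB Add1=20; issue SUB r2<-Add1 // r0:18,r1:7,r2:Add1,r3:9,r4:Mul2
cycle 10: issue MUL r0<-Mul1 // r0:Mul1,r1:7,r2:Add1,r3:9,r4:Mul2
cycle 11: CDB Add2=29; issue SUB r4<-Add2 // r0:Mul1,r1:7,r2:Add1,r3:9,r4:Add2
cycle 12: - // r0:Mul1,r1:7,r2:Add1,r3:9,r4:Add2

STATUS = TAG Add2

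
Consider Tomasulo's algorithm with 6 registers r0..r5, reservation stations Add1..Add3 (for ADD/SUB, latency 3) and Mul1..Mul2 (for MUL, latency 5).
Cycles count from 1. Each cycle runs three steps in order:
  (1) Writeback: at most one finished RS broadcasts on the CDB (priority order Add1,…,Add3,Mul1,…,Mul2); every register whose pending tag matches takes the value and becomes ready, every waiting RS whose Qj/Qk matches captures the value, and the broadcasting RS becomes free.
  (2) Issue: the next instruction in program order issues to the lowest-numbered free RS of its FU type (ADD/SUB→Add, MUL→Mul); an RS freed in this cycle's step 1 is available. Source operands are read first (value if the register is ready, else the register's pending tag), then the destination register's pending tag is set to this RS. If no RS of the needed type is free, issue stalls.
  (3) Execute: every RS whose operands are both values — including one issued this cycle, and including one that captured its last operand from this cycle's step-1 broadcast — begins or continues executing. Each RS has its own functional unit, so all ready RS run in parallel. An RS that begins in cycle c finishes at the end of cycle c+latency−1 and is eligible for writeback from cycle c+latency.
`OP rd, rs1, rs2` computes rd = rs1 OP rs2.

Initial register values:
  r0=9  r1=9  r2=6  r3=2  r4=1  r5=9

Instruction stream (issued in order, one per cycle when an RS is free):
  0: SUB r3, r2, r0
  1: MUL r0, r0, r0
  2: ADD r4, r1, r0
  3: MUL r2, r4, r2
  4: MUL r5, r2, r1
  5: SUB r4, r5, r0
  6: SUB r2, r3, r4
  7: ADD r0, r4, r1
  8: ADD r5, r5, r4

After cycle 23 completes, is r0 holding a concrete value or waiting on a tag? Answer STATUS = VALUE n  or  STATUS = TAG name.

cycle 1: issue SUB r3<-Add1 // r0:9,r1:9,r2:6,r3:Add1,r4:1,r5:9
cycle 2: issue MUL r0<-Mul1 // r0:Mul1,r1:9,r2:6,r3:Add1,r4:1,r5:9
cycle 3: issue ADD r4<-Add2 // r0:Mul1,r1:9,r2:6,r3:Add1,r4:Add2,r5:9
cycle 4: CDB Add1=-3; issue MUL r2<-Mul2 // r0:Mul1,r1:9,r2:Mul2,r3:-3,r4:Add2,r5:9
cycle 5: stall // r0:Mul1,r1:9,r2:Mul2,r3:-3,r4:Add2,r5:9
cycle 6: stall // r0:Mul1,r1:9,r2:Mul2,r3:-3,r4:Add2,r5:9
cycle 7: CDB Mul1=81; issue MUL r5<-Mul1 // r0:81,r1:9,r2:Mul2,r3:-3,r4:Add2,r5:Mul1
cycle 8: issue SUB r4<-Add1 // r0:81,r1:9,r2:Mul2,r3:-3,r4:Add1,r5:Mul1
cycle 9: issue SUB r2<-Add3 // r0:81,r1:9,r2:Add3,r3:-3,r4:Add1,r5:Mul1
cycle 10: CDB Add2=90; issue ADD r0<-Add2 // r0:Add2,r1:9,r2:Add3,r3:-3,r4:Add1,r5:Mul1
cycle 11: stall // r0:Add2,r1:9,r2:Add3,r3:-3,r4:Add1,r5:Mul1
cycle 12: stall // r0:Add2,r1:9,r2:Add3,r3:-3,r4:Add1,r5:Mul1
cycle 13: stall // r0:Add2,r1:9,r2:Add3,r3:-3,r4:Add1,r5:Mul1
cycle 14: stall // r0:Add2,r1:9,r2:Add3,r3:-3,r4:Add1,r5:Mul1
cycle 15: CDB Mul2=540; stall // r0:Add2,r1:9,r2:Add3,r3:-3,r4:Add1,r5:Mul1
cycle 16: stall // r0:Add2,r1:9,r2:Add3,r3:-3,r4:Add1,r5:Mul1
cycle 17: stall // r0:Add2,r1:9,r2:Add3,r3:-3,r4:Add1,r5:Mul1
cycle 18: stall // r0:Add2,r1:9,r2:Add3,r3:-3,r4:Add1,r5:Mul1
cycle 19: stall // r0:Add2,r1:9,r2:Add3,r3:-3,r4:Add1,r5:Mul1
cycle 20: CDB Mul1=4860; stall // r0:Add2,r1:9,r2:Add3,r3:-3,r4:Add1,r5:4860
cycle 21: stall // r0:Add2,r1:9,r2:Add3,r3:-3,r4:Add1,r5:4860
cycle 22: stall // r0:Add2,r1:9,r2:Add3,r3:-3,r4:Add1,r5:4860
cycle 23: CDB Add1=4779; issue ADD r5<-Add1 // r0:Add2,r1:9,r2:Add3,r3:-3,r4:4779,r5:Add1

STATUS = TAG Add2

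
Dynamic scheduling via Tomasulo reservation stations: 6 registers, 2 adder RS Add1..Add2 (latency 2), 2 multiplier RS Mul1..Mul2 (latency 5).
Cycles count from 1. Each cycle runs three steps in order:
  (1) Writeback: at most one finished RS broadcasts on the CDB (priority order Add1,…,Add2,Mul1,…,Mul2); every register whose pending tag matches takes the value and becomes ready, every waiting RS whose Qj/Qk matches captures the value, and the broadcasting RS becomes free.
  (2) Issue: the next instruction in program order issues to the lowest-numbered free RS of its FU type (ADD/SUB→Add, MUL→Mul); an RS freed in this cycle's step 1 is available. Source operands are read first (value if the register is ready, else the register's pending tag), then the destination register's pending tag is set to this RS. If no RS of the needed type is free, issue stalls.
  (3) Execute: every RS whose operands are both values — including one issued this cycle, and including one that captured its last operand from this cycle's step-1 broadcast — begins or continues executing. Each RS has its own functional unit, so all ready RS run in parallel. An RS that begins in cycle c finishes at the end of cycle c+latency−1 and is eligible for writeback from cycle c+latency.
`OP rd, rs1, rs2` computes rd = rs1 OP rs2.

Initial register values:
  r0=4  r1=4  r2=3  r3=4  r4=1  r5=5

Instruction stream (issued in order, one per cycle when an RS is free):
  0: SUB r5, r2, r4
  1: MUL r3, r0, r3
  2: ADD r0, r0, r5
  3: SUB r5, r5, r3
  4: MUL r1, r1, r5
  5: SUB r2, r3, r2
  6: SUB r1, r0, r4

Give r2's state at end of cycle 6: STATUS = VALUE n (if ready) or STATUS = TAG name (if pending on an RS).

c1: issue SUB r5<-Add1 | r0:4,r1:4,r2:3,r3:4,r4:1,r5:Add1
c2: issue MUL r3<-Mul1 | r0:4,r1:4,r2:3,r3:Mul1,r4:1,r5:Add1
c3: CDB Add1=2; issue ADD r0<-Add1 | r0:Add1,r1:4,r2:3,r3:Mul1,r4:1,r5:2
c4: issue SUB r5<-Add2 | r0:Add1,r1:4,r2:3,r3:Mul1,r4:1,r5:Add2
c5: CDB Add1=6; issue MUL r1<-Mul2 | r0:6,r1:Mul2,r2:3,r3:Mul1,r4:1,r5:Add2
c6: issue SUB r2<-Add1 | r0:6,r1:Mul2,r2:Add1,r3:Mul1,r4:1,r5:Add2

STATUS = TAG Add1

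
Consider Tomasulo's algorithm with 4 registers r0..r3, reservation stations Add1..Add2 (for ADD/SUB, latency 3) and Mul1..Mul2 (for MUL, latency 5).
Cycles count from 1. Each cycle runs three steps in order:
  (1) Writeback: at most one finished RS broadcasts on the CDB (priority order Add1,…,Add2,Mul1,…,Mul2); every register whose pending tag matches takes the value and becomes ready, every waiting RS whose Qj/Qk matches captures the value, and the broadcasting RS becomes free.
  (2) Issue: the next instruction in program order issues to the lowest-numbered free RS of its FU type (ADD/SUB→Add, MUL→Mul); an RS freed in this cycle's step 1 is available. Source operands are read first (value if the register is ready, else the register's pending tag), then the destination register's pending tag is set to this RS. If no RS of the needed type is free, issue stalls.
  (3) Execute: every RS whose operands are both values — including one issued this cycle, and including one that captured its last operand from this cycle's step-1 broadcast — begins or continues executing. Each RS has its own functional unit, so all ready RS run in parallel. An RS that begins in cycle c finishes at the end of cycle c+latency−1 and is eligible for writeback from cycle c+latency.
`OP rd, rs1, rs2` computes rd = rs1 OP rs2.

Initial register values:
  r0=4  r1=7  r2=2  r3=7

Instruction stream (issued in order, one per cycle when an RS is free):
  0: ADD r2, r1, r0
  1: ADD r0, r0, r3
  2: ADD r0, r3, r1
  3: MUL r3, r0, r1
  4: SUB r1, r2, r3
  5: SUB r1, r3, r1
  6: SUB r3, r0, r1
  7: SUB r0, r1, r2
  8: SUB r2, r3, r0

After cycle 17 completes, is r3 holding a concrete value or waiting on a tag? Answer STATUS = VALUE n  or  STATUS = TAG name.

STATUS = TAG Add2

c1: issue ADD r2<-Add1 | r0:4,r1:7,r2:Add1,r3:7
c2: issue ADD r0<-Add2 | r0:Add2,r1:7,r2:Add1,r3:7
c3: stall | r0:Add2,r1:7,r2:Add1,r3:7
c4: CDB Add1=11; issue ADD r0<-Add1 | r0:Add1,r1:7,r2:11,r3:7
c5: CDB Add2=11; issue MUL r3<-Mul1 | r0:Add1,r1:7,r2:11,r3:Mul1
c6: issue SUB r1<-Add2 | r0:Add1,r1:Add2,r2:11,r3:Mul1
c7: CDB Add1=14; issue SUB r1<-Add1 | r0:14,r1:Add1,r2:11,r3:Mul1
c8: stall | r0:14,r1:Add1,r2:11,r3:Mul1
c9: stall | r0:14,r1:Add1,r2:11,r3:Mul1
c10: stall | r0:14,r1:Add1,r2:11,r3:Mul1
c11: stall | r0:14,r1:Add1,r2:11,r3:Mul1
c12: CDB Mul1=98; stall | r0:14,r1:Add1,r2:11,r3:98
c13: stall | r0:14,r1:Add1,r2:11,r3:98
c14: stall | r0:14,r1:Add1,r2:11,r3:98
c15: CDB Add2=-87; issue SUB r3<-Add2 | r0:14,r1:Add1,r2:11,r3:Add2
c16: stall | r0:14,r1:Add1,r2:11,r3:Add2
c17: stall | r0:14,r1:Add1,r2:11,r3:Add2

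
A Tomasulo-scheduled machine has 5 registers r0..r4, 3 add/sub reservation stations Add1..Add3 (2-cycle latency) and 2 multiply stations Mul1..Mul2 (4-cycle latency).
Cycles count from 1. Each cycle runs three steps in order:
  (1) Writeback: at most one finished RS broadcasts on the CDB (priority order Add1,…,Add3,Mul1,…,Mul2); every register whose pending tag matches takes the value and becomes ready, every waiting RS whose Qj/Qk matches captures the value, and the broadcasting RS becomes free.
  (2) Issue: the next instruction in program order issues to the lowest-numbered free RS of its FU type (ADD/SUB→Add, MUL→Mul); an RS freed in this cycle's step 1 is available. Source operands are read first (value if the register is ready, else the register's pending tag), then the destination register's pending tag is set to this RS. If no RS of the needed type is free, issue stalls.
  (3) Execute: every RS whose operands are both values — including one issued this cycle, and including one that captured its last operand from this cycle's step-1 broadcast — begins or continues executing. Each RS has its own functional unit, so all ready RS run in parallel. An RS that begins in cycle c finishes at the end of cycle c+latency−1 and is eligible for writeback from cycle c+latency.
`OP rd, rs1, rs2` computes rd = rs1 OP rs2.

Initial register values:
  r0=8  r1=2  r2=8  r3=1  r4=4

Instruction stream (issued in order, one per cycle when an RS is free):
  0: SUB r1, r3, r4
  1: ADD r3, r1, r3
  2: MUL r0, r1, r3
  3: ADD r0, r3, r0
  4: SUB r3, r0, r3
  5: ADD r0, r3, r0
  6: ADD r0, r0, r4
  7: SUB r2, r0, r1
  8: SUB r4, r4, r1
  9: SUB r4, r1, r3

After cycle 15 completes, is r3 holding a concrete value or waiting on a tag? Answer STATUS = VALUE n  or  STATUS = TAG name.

STATUS = VALUE 6

c1: issue SUB r1<-Add1 | r0:8,r1:Add1,r2:8,r3:1,r4:4
c2: issue ADD r3<-Add2 | r0:8,r1:Add1,r2:8,r3:Add2,r4:4
c3: CDB Add1=-3; issue MUL r0<-Mul1 | r0:Mul1,r1:-3,r2:8,r3:Add2,r4:4
c4: issue ADD r0<-Add1 | r0:Add1,r1:-3,r2:8,r3:Add2,r4:4
c5: CDB Add2=-2; issue SUB r3<-Add2 | r0:Add1,r1:-3,r2:8,r3:Add2,r4:4
c6: issue ADD r0<-Add3 | r0:Add3,r1:-3,r2:8,r3:Add2,r4:4
c7: stall | r0:Add3,r1:-3,r2:8,r3:Add2,r4:4
c8: stall | r0:Add3,r1:-3,r2:8,r3:Add2,r4:4
c9: CDB Mul1=6; stall | r0:Add3,r1:-3,r2:8,r3:Add2,r4:4
c10: stall | r0:Add3,r1:-3,r2:8,r3:Add2,r4:4
c11: CDB Add1=4; issue ADD r0<-Add1 | r0:Add1,r1:-3,r2:8,r3:Add2,r4:4
c12: stall | r0:Add1,r1:-3,r2:8,r3:Add2,r4:4
c13: CDB Add2=6; issue SUB r2<-Add2 | r0:Add1,r1:-3,r2:Add2,r3:6,r4:4
c14: stall | r0:Add1,r1:-3,r2:Add2,r3:6,r4:4
c15: CDB Add3=10; issue SUB r4<-Add3 | r0:Add1,r1:-3,r2:Add2,r3:6,r4:Add3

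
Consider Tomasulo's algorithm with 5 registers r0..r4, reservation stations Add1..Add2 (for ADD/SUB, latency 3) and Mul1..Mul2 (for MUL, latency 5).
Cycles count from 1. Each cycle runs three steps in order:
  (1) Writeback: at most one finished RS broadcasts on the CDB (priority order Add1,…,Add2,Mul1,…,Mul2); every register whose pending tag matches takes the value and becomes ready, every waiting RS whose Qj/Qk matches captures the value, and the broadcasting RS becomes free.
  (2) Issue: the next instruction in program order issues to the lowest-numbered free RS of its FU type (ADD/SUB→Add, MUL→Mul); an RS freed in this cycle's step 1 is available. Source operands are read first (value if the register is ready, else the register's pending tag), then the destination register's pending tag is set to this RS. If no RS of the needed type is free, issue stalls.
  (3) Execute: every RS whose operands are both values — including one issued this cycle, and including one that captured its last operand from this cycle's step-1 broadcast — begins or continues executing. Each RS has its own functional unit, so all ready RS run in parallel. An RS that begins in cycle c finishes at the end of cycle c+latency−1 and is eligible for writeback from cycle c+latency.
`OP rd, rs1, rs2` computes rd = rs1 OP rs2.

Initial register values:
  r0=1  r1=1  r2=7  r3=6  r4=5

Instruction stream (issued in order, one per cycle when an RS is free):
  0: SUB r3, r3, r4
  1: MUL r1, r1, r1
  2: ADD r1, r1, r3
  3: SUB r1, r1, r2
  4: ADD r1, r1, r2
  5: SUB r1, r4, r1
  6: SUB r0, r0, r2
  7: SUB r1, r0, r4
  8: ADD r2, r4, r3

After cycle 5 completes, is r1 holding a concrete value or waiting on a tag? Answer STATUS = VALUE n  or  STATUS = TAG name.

  c1: issue SUB r3<-Add1  regs: r0:1,r1:1,r2:7,r3:Add1,r4:5
  c2: issue MUL r1<-Mul1  regs: r0:1,r1:Mul1,r2:7,r3:Add1,r4:5
  c3: issue ADD r1<-Add2  regs: r0:1,r1:Add2,r2:7,r3:Add1,r4:5
  c4: CDB Add1=1; issue SUB r1<-Add1  regs: r0:1,r1:Add1,r2:7,r3:1,r4:5
  c5: stall  regs: r0:1,r1:Add1,r2:7,r3:1,r4:5

STATUS = TAG Add1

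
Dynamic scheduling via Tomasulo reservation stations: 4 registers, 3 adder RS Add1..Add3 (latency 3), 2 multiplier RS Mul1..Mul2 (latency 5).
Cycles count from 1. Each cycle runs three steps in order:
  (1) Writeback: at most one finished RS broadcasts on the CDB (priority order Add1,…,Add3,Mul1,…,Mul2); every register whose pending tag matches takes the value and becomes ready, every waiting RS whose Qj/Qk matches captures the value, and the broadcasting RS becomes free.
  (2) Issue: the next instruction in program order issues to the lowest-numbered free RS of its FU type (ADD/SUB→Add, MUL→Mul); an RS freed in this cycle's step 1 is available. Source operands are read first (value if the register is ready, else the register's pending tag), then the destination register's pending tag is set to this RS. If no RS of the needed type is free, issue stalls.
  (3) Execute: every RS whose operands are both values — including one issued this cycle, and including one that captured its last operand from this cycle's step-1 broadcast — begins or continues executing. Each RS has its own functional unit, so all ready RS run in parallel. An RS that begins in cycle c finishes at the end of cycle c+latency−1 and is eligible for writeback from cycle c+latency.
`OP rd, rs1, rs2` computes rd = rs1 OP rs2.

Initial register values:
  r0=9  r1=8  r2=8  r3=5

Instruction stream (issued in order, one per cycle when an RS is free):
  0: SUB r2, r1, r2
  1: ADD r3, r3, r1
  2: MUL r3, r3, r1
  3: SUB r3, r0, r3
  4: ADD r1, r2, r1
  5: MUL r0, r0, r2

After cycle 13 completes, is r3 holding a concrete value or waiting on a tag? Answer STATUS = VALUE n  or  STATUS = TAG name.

c1: issue SUB r2<-Add1 | r0:9,r1:8,r2:Add1,r3:5
c2: issue ADD r3<-Add2 | r0:9,r1:8,r2:Add1,r3:Add2
c3: issue MUL r3<-Mul1 | r0:9,r1:8,r2:Add1,r3:Mul1
c4: CDB Add1=0; issue SUB r3<-Add1 | r0:9,r1:8,r2:0,r3:Add1
c5: CDB Add2=13; issue ADD r1<-Add2 | r0:9,r1:Add2,r2:0,r3:Add1
c6: issue MUL r0<-Mul2 | r0:Mul2,r1:Add2,r2:0,r3:Add1
c7: - | r0:Mul2,r1:Add2,r2:0,r3:Add1
c8: CDB Add2=8 | r0:Mul2,r1:8,r2:0,r3:Add1
c9: - | r0:Mul2,r1:8,r2:0,r3:Add1
c10: CDB Mul1=104 | r0:Mul2,r1:8,r2:0,r3:Add1
c11: CDB Mul2=0 | r0:0,r1:8,r2:0,r3:Add1
c12: - | r0:0,r1:8,r2:0,r3:Add1
c13: CDB Add1=-95 | r0:0,r1:8,r2:0,r3:-95

STATUS = VALUE -95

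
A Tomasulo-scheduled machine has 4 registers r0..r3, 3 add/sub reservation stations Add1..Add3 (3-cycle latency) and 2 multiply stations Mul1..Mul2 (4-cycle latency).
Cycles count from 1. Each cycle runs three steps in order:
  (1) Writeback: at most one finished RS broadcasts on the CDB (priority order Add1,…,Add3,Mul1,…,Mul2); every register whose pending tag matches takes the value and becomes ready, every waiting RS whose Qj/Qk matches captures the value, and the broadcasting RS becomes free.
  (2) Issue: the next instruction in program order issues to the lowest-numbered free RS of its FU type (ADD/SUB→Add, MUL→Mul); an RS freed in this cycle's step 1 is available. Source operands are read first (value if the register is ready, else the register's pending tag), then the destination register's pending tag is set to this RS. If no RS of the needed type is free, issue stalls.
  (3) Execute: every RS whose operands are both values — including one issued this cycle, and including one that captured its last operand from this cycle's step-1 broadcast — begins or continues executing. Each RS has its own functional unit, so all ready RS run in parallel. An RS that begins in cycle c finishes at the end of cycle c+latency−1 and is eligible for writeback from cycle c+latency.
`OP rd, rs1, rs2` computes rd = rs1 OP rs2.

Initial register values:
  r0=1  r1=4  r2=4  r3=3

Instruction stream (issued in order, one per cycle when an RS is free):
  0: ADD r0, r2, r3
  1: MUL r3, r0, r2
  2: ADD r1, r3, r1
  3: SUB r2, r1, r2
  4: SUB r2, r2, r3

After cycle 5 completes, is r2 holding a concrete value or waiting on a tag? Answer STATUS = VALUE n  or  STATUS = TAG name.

c1: issue ADD r0<-Add1 | r0:Add1,r1:4,r2:4,r3:3
c2: issue MUL r3<-Mul1 | r0:Add1,r1:4,r2:4,r3:Mul1
c3: issue ADD r1<-Add2 | r0:Add1,r1:Add2,r2:4,r3:Mul1
c4: CDB Add1=7; issue SUB r2<-Add1 | r0:7,r1:Add2,r2:Add1,r3:Mul1
c5: issue SUB r2<-Add3 | r0:7,r1:Add2,r2:Add3,r3:Mul1

STATUS = TAG Add3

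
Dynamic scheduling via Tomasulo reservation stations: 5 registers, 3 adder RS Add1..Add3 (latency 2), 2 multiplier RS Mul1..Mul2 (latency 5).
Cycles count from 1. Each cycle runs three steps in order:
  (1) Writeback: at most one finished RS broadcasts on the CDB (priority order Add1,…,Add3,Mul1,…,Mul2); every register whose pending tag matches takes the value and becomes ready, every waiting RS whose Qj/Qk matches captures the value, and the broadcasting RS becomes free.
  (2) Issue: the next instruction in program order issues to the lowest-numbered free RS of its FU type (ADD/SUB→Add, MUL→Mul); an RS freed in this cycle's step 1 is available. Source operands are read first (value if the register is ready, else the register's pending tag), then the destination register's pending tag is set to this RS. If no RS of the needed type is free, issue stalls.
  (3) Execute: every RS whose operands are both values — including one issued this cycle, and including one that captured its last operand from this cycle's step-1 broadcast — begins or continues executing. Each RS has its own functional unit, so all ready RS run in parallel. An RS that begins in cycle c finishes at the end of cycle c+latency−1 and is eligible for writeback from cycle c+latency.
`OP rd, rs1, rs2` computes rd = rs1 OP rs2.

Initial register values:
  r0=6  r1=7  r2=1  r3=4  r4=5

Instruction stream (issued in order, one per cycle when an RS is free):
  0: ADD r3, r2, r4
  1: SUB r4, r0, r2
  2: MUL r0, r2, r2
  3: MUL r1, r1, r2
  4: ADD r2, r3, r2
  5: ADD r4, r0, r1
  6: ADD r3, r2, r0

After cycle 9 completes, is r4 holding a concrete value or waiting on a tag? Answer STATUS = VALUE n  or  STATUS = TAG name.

STATUS = TAG Add2

c1: issue ADD r3<-Add1 | r0:6,r1:7,r2:1,r3:Add1,r4:5
c2: issue SUB r4<-Add2 | r0:6,r1:7,r2:1,r3:Add1,r4:Add2
c3: CDB Add1=6; issue MUL r0<-Mul1 | r0:Mul1,r1:7,r2:1,r3:6,r4:Add2
c4: CDB Add2=5; issue MUL r1<-Mul2 | r0:Mul1,r1:Mul2,r2:1,r3:6,r4:5
c5: issue ADD r2<-Add1 | r0:Mul1,r1:Mul2,r2:Add1,r3:6,r4:5
c6: issue ADD r4<-Add2 | r0:Mul1,r1:Mul2,r2:Add1,r3:6,r4:Add2
c7: CDB Add1=7; issue ADD r3<-Add1 | r0:Mul1,r1:Mul2,r2:7,r3:Add1,r4:Add2
c8: CDB Mul1=1 | r0:1,r1:Mul2,r2:7,r3:Add1,r4:Add2
c9: CDB Mul2=7 | r0:1,r1:7,r2:7,r3:Add1,r4:Add2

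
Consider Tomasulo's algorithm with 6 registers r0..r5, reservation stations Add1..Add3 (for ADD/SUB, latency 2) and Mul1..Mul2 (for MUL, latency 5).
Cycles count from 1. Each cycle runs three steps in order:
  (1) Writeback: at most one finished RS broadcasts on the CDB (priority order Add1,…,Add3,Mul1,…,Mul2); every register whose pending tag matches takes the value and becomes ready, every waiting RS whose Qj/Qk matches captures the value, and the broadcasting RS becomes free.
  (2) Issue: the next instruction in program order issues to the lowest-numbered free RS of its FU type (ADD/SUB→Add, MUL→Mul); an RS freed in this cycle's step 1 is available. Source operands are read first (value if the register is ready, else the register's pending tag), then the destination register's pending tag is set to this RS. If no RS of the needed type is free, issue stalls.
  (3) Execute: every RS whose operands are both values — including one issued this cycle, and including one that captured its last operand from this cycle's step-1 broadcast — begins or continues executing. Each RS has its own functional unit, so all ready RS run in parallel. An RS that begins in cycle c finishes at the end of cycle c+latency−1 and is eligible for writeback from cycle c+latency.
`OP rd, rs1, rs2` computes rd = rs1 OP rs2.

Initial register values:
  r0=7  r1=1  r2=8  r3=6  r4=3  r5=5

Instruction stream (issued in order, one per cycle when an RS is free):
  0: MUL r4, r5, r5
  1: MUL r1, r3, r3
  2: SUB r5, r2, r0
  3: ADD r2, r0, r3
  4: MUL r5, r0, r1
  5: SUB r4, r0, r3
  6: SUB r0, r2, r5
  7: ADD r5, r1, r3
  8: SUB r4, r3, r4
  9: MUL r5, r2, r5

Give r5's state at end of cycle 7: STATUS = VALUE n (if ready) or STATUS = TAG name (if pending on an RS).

STATUS = TAG Mul1

c1: issue MUL r4<-Mul1 | r0:7,r1:1,r2:8,r3:6,r4:Mul1,r5:5
c2: issue MUL r1<-Mul2 | r0:7,r1:Mul2,r2:8,r3:6,r4:Mul1,r5:5
c3: issue SUB r5<-Add1 | r0:7,r1:Mul2,r2:8,r3:6,r4:Mul1,r5:Add1
c4: issue ADD r2<-Add2 | r0:7,r1:Mul2,r2:Add2,r3:6,r4:Mul1,r5:Add1
c5: CDB Add1=1; stall | r0:7,r1:Mul2,r2:Add2,r3:6,r4:Mul1,r5:1
c6: CDB Add2=13; stall | r0:7,r1:Mul2,r2:13,r3:6,r4:Mul1,r5:1
c7: CDB Mul1=25; issue MUL r5<-Mul1 | r0:7,r1:Mul2,r2:13,r3:6,r4:25,r5:Mul1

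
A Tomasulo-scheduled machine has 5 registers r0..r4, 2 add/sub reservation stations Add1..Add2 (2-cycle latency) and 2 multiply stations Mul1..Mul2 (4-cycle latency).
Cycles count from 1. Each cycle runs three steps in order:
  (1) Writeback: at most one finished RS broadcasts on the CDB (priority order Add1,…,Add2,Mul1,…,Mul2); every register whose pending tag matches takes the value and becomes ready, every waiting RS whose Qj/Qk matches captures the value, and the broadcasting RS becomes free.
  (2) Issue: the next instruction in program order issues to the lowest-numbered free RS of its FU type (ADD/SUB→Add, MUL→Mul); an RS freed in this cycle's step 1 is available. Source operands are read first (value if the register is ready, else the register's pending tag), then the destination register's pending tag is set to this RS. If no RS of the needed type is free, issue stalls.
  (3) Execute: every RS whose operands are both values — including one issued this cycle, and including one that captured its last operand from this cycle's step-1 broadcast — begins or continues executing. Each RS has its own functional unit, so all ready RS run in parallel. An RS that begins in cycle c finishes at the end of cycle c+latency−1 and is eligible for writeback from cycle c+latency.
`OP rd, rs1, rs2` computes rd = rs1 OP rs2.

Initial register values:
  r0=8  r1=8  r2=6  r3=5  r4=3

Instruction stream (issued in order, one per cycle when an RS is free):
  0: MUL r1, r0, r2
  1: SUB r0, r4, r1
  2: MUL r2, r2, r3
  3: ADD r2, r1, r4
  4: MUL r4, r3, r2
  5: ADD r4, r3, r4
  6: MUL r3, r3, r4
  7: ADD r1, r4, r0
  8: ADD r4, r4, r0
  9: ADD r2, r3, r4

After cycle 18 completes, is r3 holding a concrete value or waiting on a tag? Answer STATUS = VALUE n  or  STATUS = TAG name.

cycle 1: issue MUL r1<-Mul1 // r0:8,r1:Mul1,r2:6,r3:5,r4:3
cycle 2: issue SUB r0<-Add1 // r0:Add1,r1:Mul1,r2:6,r3:5,r4:3
cycle 3: issue MUL r2<-Mul2 // r0:Add1,r1:Mul1,r2:Mul2,r3:5,r4:3
cycle 4: issue ADD r2<-Add2 // r0:Add1,r1:Mul1,r2:Add2,r3:5,r4:3
cycle 5: CDB Mul1=48; issue MUL r4<-Mul1 // r0:Add1,r1:48,r2:Add2,r3:5,r4:Mul1
cycle 6: stall // r0:Add1,r1:48,r2:Add2,r3:5,r4:Mul1
cycle 7: CDB Add1=-45; issue ADD r4<-Add1 // r0:-45,r1:48,r2:Add2,r3:5,r4:Add1
cycle 8: CDB Add2=51; stall // r0:-45,r1:48,r2:51,r3:5,r4:Add1
cycle 9: CDB Mul2=30; issue MUL r3<-Mul2 // r0:-45,r1:48,r2:51,r3:Mul2,r4:Add1
cycle 10: issue ADD r1<-Add2 // r0:-45,r1:Add2,r2:51,r3:Mul2,r4:Add1
cycle 11: stall // r0:-45,r1:Add2,r2:51,r3:Mul2,r4:Add1
cycle 12: CDB Mul1=255; stall // r0:-45,r1:Add2,r2:51,r3:Mul2,r4:Add1
cycle 13: stall // r0:-45,r1:Add2,r2:51,r3:Mul2,r4:Add1
cycle 14: CDB Add1=260; issue ADD r4<-Add1 // r0:-45,r1:Add2,r2:51,r3:Mul2,r4:Add1
cycle 15: stall // r0:-45,r1:Add2,r2:51,r3:Mul2,r4:Add1
cycle 16: CDB Add1=215; issue ADD r2<-Add1 // r0:-45,r1:Add2,r2:Add1,r3:Mul2,r4:215
cycle 17: CDB Add2=215 // r0:-45,r1:215,r2:Add1,r3:Mul2,r4:215
cycle 18: CDB Mul2=1300 // r0:-45,r1:215,r2:Add1,r3:1300,r4:215

STATUS = VALUE 1300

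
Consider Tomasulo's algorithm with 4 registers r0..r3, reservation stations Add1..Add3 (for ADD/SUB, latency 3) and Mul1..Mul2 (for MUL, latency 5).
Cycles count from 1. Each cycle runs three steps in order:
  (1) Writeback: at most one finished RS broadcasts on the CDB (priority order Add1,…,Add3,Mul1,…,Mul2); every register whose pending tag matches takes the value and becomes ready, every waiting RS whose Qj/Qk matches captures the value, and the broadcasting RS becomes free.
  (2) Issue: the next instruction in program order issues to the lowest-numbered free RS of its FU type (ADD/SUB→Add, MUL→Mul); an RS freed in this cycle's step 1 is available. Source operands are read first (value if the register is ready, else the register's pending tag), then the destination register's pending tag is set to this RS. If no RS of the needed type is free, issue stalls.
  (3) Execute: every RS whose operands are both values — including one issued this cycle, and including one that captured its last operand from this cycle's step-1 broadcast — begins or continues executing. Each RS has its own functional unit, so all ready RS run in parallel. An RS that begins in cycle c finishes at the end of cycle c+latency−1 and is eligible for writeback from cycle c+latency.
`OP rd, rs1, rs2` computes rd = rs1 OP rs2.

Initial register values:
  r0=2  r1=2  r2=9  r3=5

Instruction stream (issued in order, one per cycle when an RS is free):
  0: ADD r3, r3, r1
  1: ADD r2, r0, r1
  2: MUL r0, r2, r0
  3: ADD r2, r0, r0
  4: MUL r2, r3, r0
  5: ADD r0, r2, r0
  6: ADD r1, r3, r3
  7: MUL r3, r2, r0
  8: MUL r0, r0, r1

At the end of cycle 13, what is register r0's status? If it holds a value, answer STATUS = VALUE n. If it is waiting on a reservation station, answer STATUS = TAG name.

cycle 1: issue ADD r3<-Add1 // r0:2,r1:2,r2:9,r3:Add1
cycle 2: issue ADD r2<-Add2 // r0:2,r1:2,r2:Add2,r3:Add1
cycle 3: issue MUL r0<-Mul1 // r0:Mul1,r1:2,r2:Add2,r3:Add1
cycle 4: CDB Add1=7; issue ADD r2<-Add1 // r0:Mul1,r1:2,r2:Add1,r3:7
cycle 5: CDB Add2=4; issue MUL r2<-Mul2 // r0:Mul1,r1:2,r2:Mul2,r3:7
cycle 6: issue ADD r0<-Add2 // r0:Add2,r1:2,r2:Mul2,r3:7
cycle 7: issue ADD r1<-Add3 // r0:Add2,r1:Add3,r2:Mul2,r3:7
cycle 8: stall // r0:Add2,r1:Add3,r2:Mul2,r3:7
cycle 9: stall // r0:Add2,r1:Add3,r2:Mul2,r3:7
cycle 10: CDB Add3=14; stall // r0:Add2,r1:14,r2:Mul2,r3:7
cycle 11: CDB Mul1=8; issue MUL r3<-Mul1 // r0:Add2,r1:14,r2:Mul2,r3:Mul1
cycle 12: stall // r0:Add2,r1:14,r2:Mul2,r3:Mul1
cycle 13: stall // r0:Add2,r1:14,r2:Mul2,r3:Mul1

STATUS = TAG Add2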